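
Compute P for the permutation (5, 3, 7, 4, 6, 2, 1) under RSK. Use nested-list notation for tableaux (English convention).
P = [[1, 4, 6], [2, 7], [3], [5]]

After inserting 5: P = [[5]].
After inserting 3: P = [[3], [5]].
After inserting 7: P = [[3, 7], [5]].
After inserting 4: P = [[3, 4], [5, 7]].
After inserting 6: P = [[3, 4, 6], [5, 7]].
After inserting 2: P = [[2, 4, 6], [3, 7], [5]].
After inserting 1: P = [[1, 4, 6], [2, 7], [3], [5]].

So P = [[1, 4, 6], [2, 7], [3], [5]].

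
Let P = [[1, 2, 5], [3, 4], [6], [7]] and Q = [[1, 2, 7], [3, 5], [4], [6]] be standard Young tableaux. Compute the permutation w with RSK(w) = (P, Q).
3 7 6 1 4 2 5

Reverse RSK: for i = n, n-1, ..., 1, locate i in Q, remove the corresponding corner cell from P, and reverse-bump its entry up through P; the value ejected from row 1 is w(i).

So w = 3 7 6 1 4 2 5.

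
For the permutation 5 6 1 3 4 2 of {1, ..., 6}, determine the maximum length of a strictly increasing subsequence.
3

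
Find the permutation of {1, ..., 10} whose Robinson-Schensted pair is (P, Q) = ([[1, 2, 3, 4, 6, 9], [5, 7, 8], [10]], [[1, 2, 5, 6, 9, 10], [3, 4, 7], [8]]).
5 7 1 2 3 10 8 4 6 9

Reverse RSK: for i = n, n-1, ..., 1, locate i in Q, remove the corresponding corner cell from P, and reverse-bump its entry up through P; the value ejected from row 1 is w(i).

So w = 5 7 1 2 3 10 8 4 6 9.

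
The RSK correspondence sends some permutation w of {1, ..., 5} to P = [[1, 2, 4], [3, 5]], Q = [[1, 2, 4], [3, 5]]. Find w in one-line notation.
1 3 2 5 4

Reverse the RSK construction: for i from n down to 1, find the cell of Q containing i, remove the entry at that cell from P, and reverse-bump it up through P; the value ejected from row 1 is w(i).

Step i=5: Q has 5 at row 2, column 2; remove 5 from row 2 of P and reverse-bump: 5 enters row 1 and ejects 4. So w(5) = 4. P is now [[1, 2, 5], [3]].
Step i=4: Q has 4 at row 1, column 3; remove that cell from P, ejecting 5. So w(4) = 5. P is now [[1, 2], [3]].
Step i=3: Q has 3 at row 2, column 1; remove 3 from row 2 of P and reverse-bump: 3 enters row 1 and ejects 2. So w(3) = 2. P is now [[1, 3]].
Step i=2: Q has 2 at row 1, column 2; remove that cell from P, ejecting 3. So w(2) = 3. P is now [[1]].
Step i=1: Q has 1 at row 1, column 1; remove that cell from P, ejecting 1. So w(1) = 1. P is now [].

So w = 1 3 2 5 4.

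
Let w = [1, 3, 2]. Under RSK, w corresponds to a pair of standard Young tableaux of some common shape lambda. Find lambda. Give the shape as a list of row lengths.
[2, 1]

RSK row insertion gives P = [[1, 2], [3]], which has shape [2, 1].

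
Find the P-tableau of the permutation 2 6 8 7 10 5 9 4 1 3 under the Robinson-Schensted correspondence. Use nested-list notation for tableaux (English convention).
P = [[1, 3, 7, 9], [2, 4], [5, 10], [6], [8]]

Insert 2: appended to row 1. P = [[2]].
Insert 6: appended to row 1. P = [[2, 6]].
Insert 8: appended to row 1. P = [[2, 6, 8]].
Insert 7: 7 bumps 8 from row 1; 8 starts row 2. P = [[2, 6, 7], [8]].
Insert 10: appended to row 1. P = [[2, 6, 7, 10], [8]].
Insert 5: 5 bumps 6 from row 1; 6 bumps 8 from row 2; 8 starts row 3. P = [[2, 5, 7, 10], [6], [8]].
Insert 9: 9 bumps 10 from row 1; 10 appends to row 2. P = [[2, 5, 7, 9], [6, 10], [8]].
Insert 4: 4 bumps 5 from row 1; 5 bumps 6 from row 2; 6 bumps 8 from row 3; 8 starts row 4. P = [[2, 4, 7, 9], [5, 10], [6], [8]].
Insert 1: 1 bumps 2 from row 1; 2 bumps 5 from row 2; 5 bumps 6 from row 3; 6 bumps 8 from row 4; 8 starts row 5. P = [[1, 4, 7, 9], [2, 10], [5], [6], [8]].
Insert 3: 3 bumps 4 from row 1; 4 bumps 10 from row 2; 10 appends to row 3. P = [[1, 3, 7, 9], [2, 4], [5, 10], [6], [8]].

So P = [[1, 3, 7, 9], [2, 4], [5, 10], [6], [8]].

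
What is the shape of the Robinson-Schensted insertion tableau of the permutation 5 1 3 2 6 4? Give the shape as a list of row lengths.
Row-insert each entry into an empty tableau.

After inserting 5: P = [[5]].
After inserting 1: P = [[1], [5]].
After inserting 3: P = [[1, 3], [5]].
After inserting 2: P = [[1, 2], [3], [5]].
After inserting 6: P = [[1, 2, 6], [3], [5]].
After inserting 4: P = [[1, 2, 4], [3, 6], [5]].

The final insertion tableau P = [[1, 2, 4], [3, 6], [5]] has shape [3, 2, 1].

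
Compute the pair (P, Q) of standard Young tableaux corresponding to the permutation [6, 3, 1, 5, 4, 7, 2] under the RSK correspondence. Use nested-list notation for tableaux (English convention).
Insert each entry of the permutation into P by Schensted row insertion, recording in Q the position of each new cell.

After inserting 6: P = [[6]].
After inserting 3: P = [[3], [6]].
After inserting 1: P = [[1], [3], [6]].
After inserting 5: P = [[1, 5], [3], [6]].
After inserting 4: P = [[1, 4], [3, 5], [6]].
After inserting 7: P = [[1, 4, 7], [3, 5], [6]].
After inserting 2: P = [[1, 2, 7], [3, 4], [5], [6]].

So P = [[1, 2, 7], [3, 4], [5], [6]], Q = [[1, 4, 6], [2, 5], [3], [7]].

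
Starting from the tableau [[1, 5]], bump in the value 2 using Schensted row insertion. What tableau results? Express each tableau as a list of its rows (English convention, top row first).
[[1, 2], [5]]

In row 1, 2 replaces 5 (the leftmost entry greater than 2); 5 is bumped to row 2. 5 starts a new row 2. The new tableau is [[1, 2], [5]].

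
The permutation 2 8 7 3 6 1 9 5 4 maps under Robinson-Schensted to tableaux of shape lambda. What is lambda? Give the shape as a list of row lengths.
[4, 2, 1, 1, 1]

Row-insert each entry into an empty tableau.

After inserting 2: P = [[2]].
After inserting 8: P = [[2, 8]].
After inserting 7: P = [[2, 7], [8]].
After inserting 3: P = [[2, 3], [7], [8]].
After inserting 6: P = [[2, 3, 6], [7], [8]].
After inserting 1: P = [[1, 3, 6], [2], [7], [8]].
After inserting 9: P = [[1, 3, 6, 9], [2], [7], [8]].
After inserting 5: P = [[1, 3, 5, 9], [2, 6], [7], [8]].
After inserting 4: P = [[1, 3, 4, 9], [2, 5], [6], [7], [8]].

The final insertion tableau P = [[1, 3, 4, 9], [2, 5], [6], [7], [8]] has shape [4, 2, 1, 1, 1].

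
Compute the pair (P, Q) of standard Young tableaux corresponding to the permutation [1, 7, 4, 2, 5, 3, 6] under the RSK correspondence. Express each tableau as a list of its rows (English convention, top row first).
P = [[1, 2, 3, 6], [4, 5], [7]], Q = [[1, 2, 5, 7], [3, 6], [4]]

Insert each entry of the permutation into P by Schensted row insertion, recording in Q the position of each new cell.

Insert 1: appended to row 1. P = [[1]], Q = [[1]].
Insert 7: appended to row 1. P = [[1, 7]], Q = [[1, 2]].
Insert 4: 4 bumps 7 from row 1; 7 starts row 2. P = [[1, 4], [7]], Q = [[1, 2], [3]].
Insert 2: 2 bumps 4 from row 1; 4 bumps 7 from row 2; 7 starts row 3. P = [[1, 2], [4], [7]], Q = [[1, 2], [3], [4]].
Insert 5: appended to row 1. P = [[1, 2, 5], [4], [7]], Q = [[1, 2, 5], [3], [4]].
Insert 3: 3 bumps 5 from row 1; 5 appends to row 2. P = [[1, 2, 3], [4, 5], [7]], Q = [[1, 2, 5], [3, 6], [4]].
Insert 6: appended to row 1. P = [[1, 2, 3, 6], [4, 5], [7]], Q = [[1, 2, 5, 7], [3, 6], [4]].

So P = [[1, 2, 3, 6], [4, 5], [7]], Q = [[1, 2, 5, 7], [3, 6], [4]].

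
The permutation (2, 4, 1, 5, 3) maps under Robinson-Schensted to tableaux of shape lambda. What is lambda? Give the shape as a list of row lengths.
[3, 2]

RSK row insertion gives P = [[1, 3, 5], [2, 4]], which has shape [3, 2].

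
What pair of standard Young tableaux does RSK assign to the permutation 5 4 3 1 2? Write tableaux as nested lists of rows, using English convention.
Insert each entry of the permutation into P by Schensted row insertion, recording in Q the position of each new cell.

Insert 5: appended to row 1. P = [[5]], Q = [[1]].
Insert 4: 4 bumps 5 from row 1; 5 starts row 2. P = [[4], [5]], Q = [[1], [2]].
Insert 3: 3 bumps 4 from row 1; 4 bumps 5 from row 2; 5 starts row 3. P = [[3], [4], [5]], Q = [[1], [2], [3]].
Insert 1: 1 bumps 3 from row 1; 3 bumps 4 from row 2; 4 bumps 5 from row 3; 5 starts row 4. P = [[1], [3], [4], [5]], Q = [[1], [2], [3], [4]].
Insert 2: appended to row 1. P = [[1, 2], [3], [4], [5]], Q = [[1, 5], [2], [3], [4]].

So P = [[1, 2], [3], [4], [5]], Q = [[1, 5], [2], [3], [4]].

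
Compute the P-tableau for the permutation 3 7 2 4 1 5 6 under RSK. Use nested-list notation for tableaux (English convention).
P = [[1, 4, 5, 6], [2, 7], [3]]

Insert 3: appended to row 1. P = [[3]].
Insert 7: appended to row 1. P = [[3, 7]].
Insert 2: 2 bumps 3 from row 1; 3 starts row 2. P = [[2, 7], [3]].
Insert 4: 4 bumps 7 from row 1; 7 appends to row 2. P = [[2, 4], [3, 7]].
Insert 1: 1 bumps 2 from row 1; 2 bumps 3 from row 2; 3 starts row 3. P = [[1, 4], [2, 7], [3]].
Insert 5: appended to row 1. P = [[1, 4, 5], [2, 7], [3]].
Insert 6: appended to row 1. P = [[1, 4, 5, 6], [2, 7], [3]].

So P = [[1, 4, 5, 6], [2, 7], [3]].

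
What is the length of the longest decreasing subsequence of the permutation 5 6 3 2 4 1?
4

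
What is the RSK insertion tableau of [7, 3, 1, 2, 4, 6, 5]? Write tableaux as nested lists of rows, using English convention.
P = [[1, 2, 4, 5], [3, 6], [7]]

After inserting 7: P = [[7]].
After inserting 3: P = [[3], [7]].
After inserting 1: P = [[1], [3], [7]].
After inserting 2: P = [[1, 2], [3], [7]].
After inserting 4: P = [[1, 2, 4], [3], [7]].
After inserting 6: P = [[1, 2, 4, 6], [3], [7]].
After inserting 5: P = [[1, 2, 4, 5], [3, 6], [7]].

So P = [[1, 2, 4, 5], [3, 6], [7]].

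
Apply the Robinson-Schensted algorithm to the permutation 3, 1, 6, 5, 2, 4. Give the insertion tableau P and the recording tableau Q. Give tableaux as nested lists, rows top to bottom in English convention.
Insert each entry of the permutation into P by Schensted row insertion, recording in Q the position of each new cell.

Insert 3: appended to row 1. P = [[3]].
Insert 1: 1 bumps 3 from row 1; 3 starts row 2. P = [[1], [3]].
Insert 6: appended to row 1. P = [[1, 6], [3]].
Insert 5: 5 bumps 6 from row 1; 6 appends to row 2. P = [[1, 5], [3, 6]].
Insert 2: 2 bumps 5 from row 1; 5 bumps 6 from row 2; 6 starts row 3. P = [[1, 2], [3, 5], [6]].
Insert 4: appended to row 1. P = [[1, 2, 4], [3, 5], [6]].

So P = [[1, 2, 4], [3, 5], [6]], Q = [[1, 3, 6], [2, 4], [5]].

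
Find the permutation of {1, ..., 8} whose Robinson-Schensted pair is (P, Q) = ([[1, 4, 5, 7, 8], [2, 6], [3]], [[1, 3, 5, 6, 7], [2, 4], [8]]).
Reverse the RSK construction: for i from n down to 1, find the cell of Q containing i, remove the entry at that cell from P, and reverse-bump it up through P; the value ejected from row 1 is w(i).

Step i=8: Q has 8 at row 3, column 1; remove 3 from row 3 of P and reverse-bump: 3 enters row 2 and ejects 2; 2 enters row 1 and ejects 1. So w(8) = 1. P is now [[2, 4, 5, 7, 8], [3, 6]].
Step i=7: Q has 7 at row 1, column 5; remove that cell from P, ejecting 8. So w(7) = 8. P is now [[2, 4, 5, 7], [3, 6]].
Step i=6: Q has 6 at row 1, column 4; remove that cell from P, ejecting 7. So w(6) = 7. P is now [[2, 4, 5], [3, 6]].
Step i=5: Q has 5 at row 1, column 3; remove that cell from P, ejecting 5. So w(5) = 5. P is now [[2, 4], [3, 6]].
Step i=4: Q has 4 at row 2, column 2; remove 6 from row 2 of P and reverse-bump: 6 enters row 1 and ejects 4. So w(4) = 4. P is now [[2, 6], [3]].
Step i=3: Q has 3 at row 1, column 2; remove that cell from P, ejecting 6. So w(3) = 6. P is now [[2], [3]].
Step i=2: Q has 2 at row 2, column 1; remove 3 from row 2 of P and reverse-bump: 3 enters row 1 and ejects 2. So w(2) = 2. P is now [[3]].
Step i=1: Q has 1 at row 1, column 1; remove that cell from P, ejecting 3. So w(1) = 3. P is now [].

So w = 3 2 6 4 5 7 8 1.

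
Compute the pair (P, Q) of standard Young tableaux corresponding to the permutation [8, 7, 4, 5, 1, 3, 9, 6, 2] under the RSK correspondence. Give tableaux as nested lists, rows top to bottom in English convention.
P = [[1, 2, 6], [3, 5, 9], [4], [7], [8]], Q = [[1, 4, 7], [2, 6, 8], [3], [5], [9]]

Insert each entry of the permutation into P by Schensted row insertion, recording in Q the position of each new cell.

Insert 8: appended to row 1. P = [[8]].
Insert 7: 7 bumps 8 from row 1; 8 starts row 2. P = [[7], [8]].
Insert 4: 4 bumps 7 from row 1; 7 bumps 8 from row 2; 8 starts row 3. P = [[4], [7], [8]].
Insert 5: appended to row 1. P = [[4, 5], [7], [8]].
Insert 1: 1 bumps 4 from row 1; 4 bumps 7 from row 2; 7 bumps 8 from row 3; 8 starts row 4. P = [[1, 5], [4], [7], [8]].
Insert 3: 3 bumps 5 from row 1; 5 appends to row 2. P = [[1, 3], [4, 5], [7], [8]].
Insert 9: appended to row 1. P = [[1, 3, 9], [4, 5], [7], [8]].
Insert 6: 6 bumps 9 from row 1; 9 appends to row 2. P = [[1, 3, 6], [4, 5, 9], [7], [8]].
Insert 2: 2 bumps 3 from row 1; 3 bumps 4 from row 2; 4 bumps 7 from row 3; 7 bumps 8 from row 4; 8 starts row 5. P = [[1, 2, 6], [3, 5, 9], [4], [7], [8]].

So P = [[1, 2, 6], [3, 5, 9], [4], [7], [8]], Q = [[1, 4, 7], [2, 6, 8], [3], [5], [9]].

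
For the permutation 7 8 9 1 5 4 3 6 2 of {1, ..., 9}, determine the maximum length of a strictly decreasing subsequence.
5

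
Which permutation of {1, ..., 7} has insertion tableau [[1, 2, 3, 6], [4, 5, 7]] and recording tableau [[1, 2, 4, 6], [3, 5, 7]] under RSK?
1 4 2 5 3 7 6

Reverse the RSK construction: for i from n down to 1, find the cell of Q containing i, remove the entry at that cell from P, and reverse-bump it up through P; the value ejected from row 1 is w(i).

Step i=7: Q has 7 at row 2, column 3; remove 7 from row 2 of P and reverse-bump: 7 enters row 1 and ejects 6. So w(7) = 6. P is now [[1, 2, 3, 7], [4, 5]].
Step i=6: Q has 6 at row 1, column 4; remove that cell from P, ejecting 7. So w(6) = 7. P is now [[1, 2, 3], [4, 5]].
Step i=5: Q has 5 at row 2, column 2; remove 5 from row 2 of P and reverse-bump: 5 enters row 1 and ejects 3. So w(5) = 3. P is now [[1, 2, 5], [4]].
Step i=4: Q has 4 at row 1, column 3; remove that cell from P, ejecting 5. So w(4) = 5. P is now [[1, 2], [4]].
Step i=3: Q has 3 at row 2, column 1; remove 4 from row 2 of P and reverse-bump: 4 enters row 1 and ejects 2. So w(3) = 2. P is now [[1, 4]].
Step i=2: Q has 2 at row 1, column 2; remove that cell from P, ejecting 4. So w(2) = 4. P is now [[1]].
Step i=1: Q has 1 at row 1, column 1; remove that cell from P, ejecting 1. So w(1) = 1. P is now [].

So w = 1 4 2 5 3 7 6.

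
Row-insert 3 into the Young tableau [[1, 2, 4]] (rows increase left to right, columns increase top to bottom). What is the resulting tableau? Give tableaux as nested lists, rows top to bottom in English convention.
[[1, 2, 3], [4]]

In row 1, 3 replaces 4 (the leftmost entry greater than 3); 4 is bumped to row 2. 4 starts a new row 2. The new tableau is [[1, 2, 3], [4]].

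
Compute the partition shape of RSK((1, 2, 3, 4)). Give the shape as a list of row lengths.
RSK row insertion gives P = [[1, 2, 3, 4]], which has shape [4].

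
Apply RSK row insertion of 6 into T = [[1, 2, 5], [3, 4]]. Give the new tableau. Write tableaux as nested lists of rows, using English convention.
6 is larger than every entry of row 1, so it is appended to row 1. The new tableau is [[1, 2, 5, 6], [3, 4]].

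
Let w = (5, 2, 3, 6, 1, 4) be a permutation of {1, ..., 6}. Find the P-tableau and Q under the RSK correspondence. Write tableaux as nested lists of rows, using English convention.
Insert each entry of the permutation into P by Schensted row insertion, recording in Q the position of each new cell.

Insert 5: appended to row 1. P = [[5]], Q = [[1]].
Insert 2: 2 bumps 5 from row 1; 5 starts row 2. P = [[2], [5]], Q = [[1], [2]].
Insert 3: appended to row 1. P = [[2, 3], [5]], Q = [[1, 3], [2]].
Insert 6: appended to row 1. P = [[2, 3, 6], [5]], Q = [[1, 3, 4], [2]].
Insert 1: 1 bumps 2 from row 1; 2 bumps 5 from row 2; 5 starts row 3. P = [[1, 3, 6], [2], [5]], Q = [[1, 3, 4], [2], [5]].
Insert 4: 4 bumps 6 from row 1; 6 appends to row 2. P = [[1, 3, 4], [2, 6], [5]], Q = [[1, 3, 4], [2, 6], [5]].

So P = [[1, 3, 4], [2, 6], [5]], Q = [[1, 3, 4], [2, 6], [5]].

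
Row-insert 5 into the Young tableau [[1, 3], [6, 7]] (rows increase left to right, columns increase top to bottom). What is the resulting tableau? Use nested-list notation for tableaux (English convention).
5 is larger than every entry of row 1, so it is appended to row 1. The new tableau is [[1, 3, 5], [6, 7]].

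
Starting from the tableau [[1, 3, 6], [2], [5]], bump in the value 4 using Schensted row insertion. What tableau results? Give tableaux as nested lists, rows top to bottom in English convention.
[[1, 3, 4], [2, 6], [5]]

In row 1, 4 replaces 6 (the leftmost entry greater than 4); 6 is bumped to row 2. 6 is appended to row 2. The new tableau is [[1, 3, 4], [2, 6], [5]].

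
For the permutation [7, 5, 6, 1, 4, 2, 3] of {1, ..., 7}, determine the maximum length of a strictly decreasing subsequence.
4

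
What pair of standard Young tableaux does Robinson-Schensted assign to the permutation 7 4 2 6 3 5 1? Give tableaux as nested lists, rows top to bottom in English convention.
Insert each entry of the permutation into P by Schensted row insertion, recording in Q the position of each new cell.

After inserting 7: P = [[7]].
After inserting 4: P = [[4], [7]].
After inserting 2: P = [[2], [4], [7]].
After inserting 6: P = [[2, 6], [4], [7]].
After inserting 3: P = [[2, 3], [4, 6], [7]].
After inserting 5: P = [[2, 3, 5], [4, 6], [7]].
After inserting 1: P = [[1, 3, 5], [2, 6], [4], [7]].

So P = [[1, 3, 5], [2, 6], [4], [7]], Q = [[1, 4, 6], [2, 5], [3], [7]].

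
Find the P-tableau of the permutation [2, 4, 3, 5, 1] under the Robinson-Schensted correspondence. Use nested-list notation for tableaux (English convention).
Insert 2: appended to row 1. P = [[2]].
Insert 4: appended to row 1. P = [[2, 4]].
Insert 3: 3 bumps 4 from row 1; 4 starts row 2. P = [[2, 3], [4]].
Insert 5: appended to row 1. P = [[2, 3, 5], [4]].
Insert 1: 1 bumps 2 from row 1; 2 bumps 4 from row 2; 4 starts row 3. P = [[1, 3, 5], [2], [4]].

So P = [[1, 3, 5], [2], [4]].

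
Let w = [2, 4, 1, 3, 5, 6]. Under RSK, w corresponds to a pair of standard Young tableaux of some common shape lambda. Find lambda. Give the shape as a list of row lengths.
[4, 2]

Row-insert each entry into an empty tableau.

After inserting 2: P = [[2]].
After inserting 4: P = [[2, 4]].
After inserting 1: P = [[1, 4], [2]].
After inserting 3: P = [[1, 3], [2, 4]].
After inserting 5: P = [[1, 3, 5], [2, 4]].
After inserting 6: P = [[1, 3, 5, 6], [2, 4]].

The final insertion tableau P = [[1, 3, 5, 6], [2, 4]] has shape [4, 2].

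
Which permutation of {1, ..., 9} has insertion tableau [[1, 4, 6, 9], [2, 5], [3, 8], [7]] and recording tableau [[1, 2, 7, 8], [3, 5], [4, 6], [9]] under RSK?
Reverse RSK: for i = n, n-1, ..., 1, locate i in Q, remove the corresponding corner cell from P, and reverse-bump its entry up through P; the value ejected from row 1 is w(i).

So w = 7 8 3 2 5 4 6 9 1.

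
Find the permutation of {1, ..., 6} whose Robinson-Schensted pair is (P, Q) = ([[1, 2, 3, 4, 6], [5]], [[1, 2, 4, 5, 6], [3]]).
1 5 2 3 4 6

Reverse the RSK construction: for i from n down to 1, find the cell of Q containing i, remove the entry at that cell from P, and reverse-bump it up through P; the value ejected from row 1 is w(i).

Step i=6: Q has 6 at row 1, column 5; remove that cell from P, ejecting 6. So w(6) = 6. P is now [[1, 2, 3, 4], [5]].
Step i=5: Q has 5 at row 1, column 4; remove that cell from P, ejecting 4. So w(5) = 4. P is now [[1, 2, 3], [5]].
Step i=4: Q has 4 at row 1, column 3; remove that cell from P, ejecting 3. So w(4) = 3. P is now [[1, 2], [5]].
Step i=3: Q has 3 at row 2, column 1; remove 5 from row 2 of P and reverse-bump: 5 enters row 1 and ejects 2. So w(3) = 2. P is now [[1, 5]].
Step i=2: Q has 2 at row 1, column 2; remove that cell from P, ejecting 5. So w(2) = 5. P is now [[1]].
Step i=1: Q has 1 at row 1, column 1; remove that cell from P, ejecting 1. So w(1) = 1. P is now [].

So w = 1 5 2 3 4 6.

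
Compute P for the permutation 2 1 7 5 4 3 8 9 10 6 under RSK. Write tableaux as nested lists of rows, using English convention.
P = [[1, 3, 6, 9, 10], [2, 4, 8], [5], [7]]

Insert 2: appended to row 1. P = [[2]].
Insert 1: 1 bumps 2 from row 1; 2 starts row 2. P = [[1], [2]].
Insert 7: appended to row 1. P = [[1, 7], [2]].
Insert 5: 5 bumps 7 from row 1; 7 appends to row 2. P = [[1, 5], [2, 7]].
Insert 4: 4 bumps 5 from row 1; 5 bumps 7 from row 2; 7 starts row 3. P = [[1, 4], [2, 5], [7]].
Insert 3: 3 bumps 4 from row 1; 4 bumps 5 from row 2; 5 bumps 7 from row 3; 7 starts row 4. P = [[1, 3], [2, 4], [5], [7]].
Insert 8: appended to row 1. P = [[1, 3, 8], [2, 4], [5], [7]].
Insert 9: appended to row 1. P = [[1, 3, 8, 9], [2, 4], [5], [7]].
Insert 10: appended to row 1. P = [[1, 3, 8, 9, 10], [2, 4], [5], [7]].
Insert 6: 6 bumps 8 from row 1; 8 appends to row 2. P = [[1, 3, 6, 9, 10], [2, 4, 8], [5], [7]].

So P = [[1, 3, 6, 9, 10], [2, 4, 8], [5], [7]].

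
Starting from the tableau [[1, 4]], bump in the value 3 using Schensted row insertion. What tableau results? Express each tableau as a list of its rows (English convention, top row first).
[[1, 3], [4]]

In row 1, 3 replaces 4 (the leftmost entry greater than 3); 4 is bumped to row 2. 4 starts a new row 2. The new tableau is [[1, 3], [4]].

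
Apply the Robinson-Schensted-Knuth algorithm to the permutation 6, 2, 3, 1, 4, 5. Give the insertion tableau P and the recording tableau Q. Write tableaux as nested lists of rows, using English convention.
P = [[1, 3, 4, 5], [2], [6]], Q = [[1, 3, 5, 6], [2], [4]]

Insert each entry of the permutation into P by Schensted row insertion, recording in Q the position of each new cell.

Insert 6: appended to row 1. P = [[6]], Q = [[1]].
Insert 2: 2 bumps 6 from row 1; 6 starts row 2. P = [[2], [6]], Q = [[1], [2]].
Insert 3: appended to row 1. P = [[2, 3], [6]], Q = [[1, 3], [2]].
Insert 1: 1 bumps 2 from row 1; 2 bumps 6 from row 2; 6 starts row 3. P = [[1, 3], [2], [6]], Q = [[1, 3], [2], [4]].
Insert 4: appended to row 1. P = [[1, 3, 4], [2], [6]], Q = [[1, 3, 5], [2], [4]].
Insert 5: appended to row 1. P = [[1, 3, 4, 5], [2], [6]], Q = [[1, 3, 5, 6], [2], [4]].

So P = [[1, 3, 4, 5], [2], [6]], Q = [[1, 3, 5, 6], [2], [4]].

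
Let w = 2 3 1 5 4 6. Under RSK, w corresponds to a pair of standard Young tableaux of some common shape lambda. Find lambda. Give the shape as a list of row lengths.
Row-insert each entry into an empty tableau.

After inserting 2: P = [[2]].
After inserting 3: P = [[2, 3]].
After inserting 1: P = [[1, 3], [2]].
After inserting 5: P = [[1, 3, 5], [2]].
After inserting 4: P = [[1, 3, 4], [2, 5]].
After inserting 6: P = [[1, 3, 4, 6], [2, 5]].

The final insertion tableau P = [[1, 3, 4, 6], [2, 5]] has shape [4, 2].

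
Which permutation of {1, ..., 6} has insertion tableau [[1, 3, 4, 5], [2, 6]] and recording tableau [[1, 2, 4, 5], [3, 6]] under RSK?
2 3 1 4 6 5

Reverse the RSK construction: for i from n down to 1, find the cell of Q containing i, remove the entry at that cell from P, and reverse-bump it up through P; the value ejected from row 1 is w(i).

Step i=6: Q has 6 at row 2, column 2; remove 6 from row 2 of P and reverse-bump: 6 enters row 1 and ejects 5. So w(6) = 5. P is now [[1, 3, 4, 6], [2]].
Step i=5: Q has 5 at row 1, column 4; remove that cell from P, ejecting 6. So w(5) = 6. P is now [[1, 3, 4], [2]].
Step i=4: Q has 4 at row 1, column 3; remove that cell from P, ejecting 4. So w(4) = 4. P is now [[1, 3], [2]].
Step i=3: Q has 3 at row 2, column 1; remove 2 from row 2 of P and reverse-bump: 2 enters row 1 and ejects 1. So w(3) = 1. P is now [[2, 3]].
Step i=2: Q has 2 at row 1, column 2; remove that cell from P, ejecting 3. So w(2) = 3. P is now [[2]].
Step i=1: Q has 1 at row 1, column 1; remove that cell from P, ejecting 2. So w(1) = 2. P is now [].

So w = 2 3 1 4 6 5.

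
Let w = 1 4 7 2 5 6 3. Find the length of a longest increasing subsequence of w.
4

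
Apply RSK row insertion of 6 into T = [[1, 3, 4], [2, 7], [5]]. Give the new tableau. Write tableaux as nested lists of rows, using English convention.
6 is larger than every entry of row 1, so it is appended to row 1. The new tableau is [[1, 3, 4, 6], [2, 7], [5]].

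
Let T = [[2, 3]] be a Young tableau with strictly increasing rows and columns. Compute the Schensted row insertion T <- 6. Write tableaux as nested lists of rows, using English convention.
[[2, 3, 6]]

6 is larger than every entry of row 1, so it is appended to row 1. The new tableau is [[2, 3, 6]].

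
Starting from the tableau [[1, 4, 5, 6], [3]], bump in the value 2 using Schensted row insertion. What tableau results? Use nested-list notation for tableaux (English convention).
[[1, 2, 5, 6], [3, 4]]

In row 1, 2 replaces 4 (the leftmost entry greater than 2); 4 is bumped to row 2. 4 is appended to row 2. The new tableau is [[1, 2, 5, 6], [3, 4]].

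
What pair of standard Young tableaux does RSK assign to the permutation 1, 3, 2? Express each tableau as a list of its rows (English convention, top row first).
Insert each entry of the permutation into P by Schensted row insertion, recording in Q the position of each new cell.

Insert 1: appended to row 1. P = [[1]].
Insert 3: appended to row 1. P = [[1, 3]].
Insert 2: 2 bumps 3 from row 1; 3 starts row 2. P = [[1, 2], [3]].

So P = [[1, 2], [3]], Q = [[1, 2], [3]].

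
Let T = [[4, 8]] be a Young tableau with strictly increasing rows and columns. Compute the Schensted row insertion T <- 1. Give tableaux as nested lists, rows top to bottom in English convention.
In row 1, 1 replaces 4 (the leftmost entry greater than 1); 4 is bumped to row 2. 4 starts a new row 2. The new tableau is [[1, 8], [4]].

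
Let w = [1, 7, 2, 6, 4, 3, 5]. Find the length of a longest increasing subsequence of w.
4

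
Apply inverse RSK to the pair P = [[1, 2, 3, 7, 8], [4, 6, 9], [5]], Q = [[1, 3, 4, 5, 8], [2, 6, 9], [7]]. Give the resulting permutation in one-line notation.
5 1 2 6 7 4 3 9 8

Reverse the RSK construction: for i from n down to 1, find the cell of Q containing i, remove the entry at that cell from P, and reverse-bump it up through P; the value ejected from row 1 is w(i).

Step i=9: Q has 9 at row 2, column 3; remove 9 from row 2 of P and reverse-bump: 9 enters row 1 and ejects 8. So w(9) = 8. P is now [[1, 2, 3, 7, 9], [4, 6], [5]].
Step i=8: Q has 8 at row 1, column 5; remove that cell from P, ejecting 9. So w(8) = 9. P is now [[1, 2, 3, 7], [4, 6], [5]].
Step i=7: Q has 7 at row 3, column 1; remove 5 from row 3 of P and reverse-bump: 5 enters row 2 and ejects 4; 4 enters row 1 and ejects 3. So w(7) = 3. P is now [[1, 2, 4, 7], [5, 6]].
Step i=6: Q has 6 at row 2, column 2; remove 6 from row 2 of P and reverse-bump: 6 enters row 1 and ejects 4. So w(6) = 4. P is now [[1, 2, 6, 7], [5]].
Step i=5: Q has 5 at row 1, column 4; remove that cell from P, ejecting 7. So w(5) = 7. P is now [[1, 2, 6], [5]].
Step i=4: Q has 4 at row 1, column 3; remove that cell from P, ejecting 6. So w(4) = 6. P is now [[1, 2], [5]].
Step i=3: Q has 3 at row 1, column 2; remove that cell from P, ejecting 2. So w(3) = 2. P is now [[1], [5]].
Step i=2: Q has 2 at row 2, column 1; remove 5 from row 2 of P and reverse-bump: 5 enters row 1 and ejects 1. So w(2) = 1. P is now [[5]].
Step i=1: Q has 1 at row 1, column 1; remove that cell from P, ejecting 5. So w(1) = 5. P is now [].

So w = 5 1 2 6 7 4 3 9 8.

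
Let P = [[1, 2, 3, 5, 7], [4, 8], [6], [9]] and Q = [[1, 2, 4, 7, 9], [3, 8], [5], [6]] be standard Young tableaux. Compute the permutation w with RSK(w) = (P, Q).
1 9 2 6 4 3 8 5 7

Reverse RSK: for i = n, n-1, ..., 1, locate i in Q, remove the corresponding corner cell from P, and reverse-bump its entry up through P; the value ejected from row 1 is w(i).

So w = 1 9 2 6 4 3 8 5 7.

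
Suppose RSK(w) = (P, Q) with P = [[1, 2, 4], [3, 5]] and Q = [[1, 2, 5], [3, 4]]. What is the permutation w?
Reverse the RSK construction: for i from n down to 1, find the cell of Q containing i, remove the entry at that cell from P, and reverse-bump it up through P; the value ejected from row 1 is w(i).

Step i=5: Q has 5 at row 1, column 3; remove that cell from P, ejecting 4. So w(5) = 4. P is now [[1, 2], [3, 5]].
Step i=4: Q has 4 at row 2, column 2; remove 5 from row 2 of P and reverse-bump: 5 enters row 1 and ejects 2. So w(4) = 2. P is now [[1, 5], [3]].
Step i=3: Q has 3 at row 2, column 1; remove 3 from row 2 of P and reverse-bump: 3 enters row 1 and ejects 1. So w(3) = 1. P is now [[3, 5]].
Step i=2: Q has 2 at row 1, column 2; remove that cell from P, ejecting 5. So w(2) = 5. P is now [[3]].
Step i=1: Q has 1 at row 1, column 1; remove that cell from P, ejecting 3. So w(1) = 3. P is now [].

So w = 3 5 1 2 4.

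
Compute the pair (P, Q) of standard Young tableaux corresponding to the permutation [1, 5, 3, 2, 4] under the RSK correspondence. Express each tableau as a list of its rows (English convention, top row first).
Insert each entry of the permutation into P by Schensted row insertion, recording in Q the position of each new cell.

Insert 1: appended to row 1. P = [[1]], Q = [[1]].
Insert 5: appended to row 1. P = [[1, 5]], Q = [[1, 2]].
Insert 3: 3 bumps 5 from row 1; 5 starts row 2. P = [[1, 3], [5]], Q = [[1, 2], [3]].
Insert 2: 2 bumps 3 from row 1; 3 bumps 5 from row 2; 5 starts row 3. P = [[1, 2], [3], [5]], Q = [[1, 2], [3], [4]].
Insert 4: appended to row 1. P = [[1, 2, 4], [3], [5]], Q = [[1, 2, 5], [3], [4]].

So P = [[1, 2, 4], [3], [5]], Q = [[1, 2, 5], [3], [4]].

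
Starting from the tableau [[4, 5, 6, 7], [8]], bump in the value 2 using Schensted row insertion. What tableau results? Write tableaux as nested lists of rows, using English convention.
[[2, 5, 6, 7], [4], [8]]

In row 1, 2 replaces 4 (the leftmost entry greater than 2); 4 is bumped to row 2. In row 2, 4 replaces 8 (the leftmost entry greater than 4); 8 is bumped to row 3. 8 starts a new row 3. The new tableau is [[2, 5, 6, 7], [4], [8]].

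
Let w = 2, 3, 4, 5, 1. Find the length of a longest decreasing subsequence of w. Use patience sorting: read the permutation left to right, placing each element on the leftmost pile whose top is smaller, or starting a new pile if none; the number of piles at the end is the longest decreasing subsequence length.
2: new pile. tops = [2]
3: onto pile 1 (replacing 2). tops = [3]
4: onto pile 1 (replacing 3). tops = [4]
5: onto pile 1 (replacing 4). tops = [5]
1: new pile. tops = [5, 1]

2 piles, so the longest decreasing subsequence has length 2.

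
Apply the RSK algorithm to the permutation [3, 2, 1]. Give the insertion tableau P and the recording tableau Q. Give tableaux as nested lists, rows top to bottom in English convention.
Insert each entry of the permutation into P by Schensted row insertion, recording in Q the position of each new cell.

After inserting 3: P = [[3]].
After inserting 2: P = [[2], [3]].
After inserting 1: P = [[1], [2], [3]].

So P = [[1], [2], [3]], Q = [[1], [2], [3]].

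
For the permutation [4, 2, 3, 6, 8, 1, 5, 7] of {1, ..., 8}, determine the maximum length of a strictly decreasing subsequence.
3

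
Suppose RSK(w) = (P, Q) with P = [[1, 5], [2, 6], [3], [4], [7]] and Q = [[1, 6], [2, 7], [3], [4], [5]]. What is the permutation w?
7 4 3 2 1 6 5

Reverse RSK: for i = n, n-1, ..., 1, locate i in Q, remove the corresponding corner cell from P, and reverse-bump its entry up through P; the value ejected from row 1 is w(i).

So w = 7 4 3 2 1 6 5.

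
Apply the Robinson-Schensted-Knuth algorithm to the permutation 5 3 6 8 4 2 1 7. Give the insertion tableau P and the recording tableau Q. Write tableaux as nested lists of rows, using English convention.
Insert each entry of the permutation into P by Schensted row insertion, recording in Q the position of each new cell.

Insert 5: appended to row 1. P = [[5]], Q = [[1]].
Insert 3: 3 bumps 5 from row 1; 5 starts row 2. P = [[3], [5]], Q = [[1], [2]].
Insert 6: appended to row 1. P = [[3, 6], [5]], Q = [[1, 3], [2]].
Insert 8: appended to row 1. P = [[3, 6, 8], [5]], Q = [[1, 3, 4], [2]].
Insert 4: 4 bumps 6 from row 1; 6 appends to row 2. P = [[3, 4, 8], [5, 6]], Q = [[1, 3, 4], [2, 5]].
Insert 2: 2 bumps 3 from row 1; 3 bumps 5 from row 2; 5 starts row 3. P = [[2, 4, 8], [3, 6], [5]], Q = [[1, 3, 4], [2, 5], [6]].
Insert 1: 1 bumps 2 from row 1; 2 bumps 3 from row 2; 3 bumps 5 from row 3; 5 starts row 4. P = [[1, 4, 8], [2, 6], [3], [5]], Q = [[1, 3, 4], [2, 5], [6], [7]].
Insert 7: 7 bumps 8 from row 1; 8 appends to row 2. P = [[1, 4, 7], [2, 6, 8], [3], [5]], Q = [[1, 3, 4], [2, 5, 8], [6], [7]].

So P = [[1, 4, 7], [2, 6, 8], [3], [5]], Q = [[1, 3, 4], [2, 5, 8], [6], [7]].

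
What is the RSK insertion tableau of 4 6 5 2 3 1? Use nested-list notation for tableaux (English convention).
P = [[1, 3], [2, 5], [4], [6]]

Insert 4: appended to row 1. P = [[4]].
Insert 6: appended to row 1. P = [[4, 6]].
Insert 5: 5 bumps 6 from row 1; 6 starts row 2. P = [[4, 5], [6]].
Insert 2: 2 bumps 4 from row 1; 4 bumps 6 from row 2; 6 starts row 3. P = [[2, 5], [4], [6]].
Insert 3: 3 bumps 5 from row 1; 5 appends to row 2. P = [[2, 3], [4, 5], [6]].
Insert 1: 1 bumps 2 from row 1; 2 bumps 4 from row 2; 4 bumps 6 from row 3; 6 starts row 4. P = [[1, 3], [2, 5], [4], [6]].

So P = [[1, 3], [2, 5], [4], [6]].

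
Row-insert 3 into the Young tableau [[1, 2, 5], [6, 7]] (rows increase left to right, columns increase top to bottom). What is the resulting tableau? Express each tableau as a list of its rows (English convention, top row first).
[[1, 2, 3], [5, 7], [6]]

In row 1, 3 replaces 5 (the leftmost entry greater than 3); 5 is bumped to row 2. In row 2, 5 replaces 6 (the leftmost entry greater than 5); 6 is bumped to row 3. 6 starts a new row 3. The new tableau is [[1, 2, 3], [5, 7], [6]].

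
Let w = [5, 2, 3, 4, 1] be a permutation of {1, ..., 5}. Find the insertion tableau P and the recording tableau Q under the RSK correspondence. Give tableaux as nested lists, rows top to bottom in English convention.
P = [[1, 3, 4], [2], [5]], Q = [[1, 3, 4], [2], [5]]

Insert each entry of the permutation into P by Schensted row insertion, recording in Q the position of each new cell.

Insert 5: appended to row 1. P = [[5]].
Insert 2: 2 bumps 5 from row 1; 5 starts row 2. P = [[2], [5]].
Insert 3: appended to row 1. P = [[2, 3], [5]].
Insert 4: appended to row 1. P = [[2, 3, 4], [5]].
Insert 1: 1 bumps 2 from row 1; 2 bumps 5 from row 2; 5 starts row 3. P = [[1, 3, 4], [2], [5]].

So P = [[1, 3, 4], [2], [5]], Q = [[1, 3, 4], [2], [5]].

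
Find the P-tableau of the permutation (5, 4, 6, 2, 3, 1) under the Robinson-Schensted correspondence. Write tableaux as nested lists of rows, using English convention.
P = [[1, 3], [2, 6], [4], [5]]

Insert 5: appended to row 1. P = [[5]].
Insert 4: 4 bumps 5 from row 1; 5 starts row 2. P = [[4], [5]].
Insert 6: appended to row 1. P = [[4, 6], [5]].
Insert 2: 2 bumps 4 from row 1; 4 bumps 5 from row 2; 5 starts row 3. P = [[2, 6], [4], [5]].
Insert 3: 3 bumps 6 from row 1; 6 appends to row 2. P = [[2, 3], [4, 6], [5]].
Insert 1: 1 bumps 2 from row 1; 2 bumps 4 from row 2; 4 bumps 5 from row 3; 5 starts row 4. P = [[1, 3], [2, 6], [4], [5]].

So P = [[1, 3], [2, 6], [4], [5]].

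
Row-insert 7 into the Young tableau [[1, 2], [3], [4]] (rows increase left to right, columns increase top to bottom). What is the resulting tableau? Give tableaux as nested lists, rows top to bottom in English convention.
[[1, 2, 7], [3], [4]]

7 is larger than every entry of row 1, so it is appended to row 1. The new tableau is [[1, 2, 7], [3], [4]].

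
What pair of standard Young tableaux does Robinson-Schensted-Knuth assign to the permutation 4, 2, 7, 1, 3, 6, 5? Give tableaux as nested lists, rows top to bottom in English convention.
P = [[1, 3, 5], [2, 6], [4, 7]], Q = [[1, 3, 6], [2, 5], [4, 7]]

Insert each entry of the permutation into P by Schensted row insertion, recording in Q the position of each new cell.

Insert 4: appended to row 1. P = [[4]], Q = [[1]].
Insert 2: 2 bumps 4 from row 1; 4 starts row 2. P = [[2], [4]], Q = [[1], [2]].
Insert 7: appended to row 1. P = [[2, 7], [4]], Q = [[1, 3], [2]].
Insert 1: 1 bumps 2 from row 1; 2 bumps 4 from row 2; 4 starts row 3. P = [[1, 7], [2], [4]], Q = [[1, 3], [2], [4]].
Insert 3: 3 bumps 7 from row 1; 7 appends to row 2. P = [[1, 3], [2, 7], [4]], Q = [[1, 3], [2, 5], [4]].
Insert 6: appended to row 1. P = [[1, 3, 6], [2, 7], [4]], Q = [[1, 3, 6], [2, 5], [4]].
Insert 5: 5 bumps 6 from row 1; 6 bumps 7 from row 2; 7 appends to row 3. P = [[1, 3, 5], [2, 6], [4, 7]], Q = [[1, 3, 6], [2, 5], [4, 7]].

So P = [[1, 3, 5], [2, 6], [4, 7]], Q = [[1, 3, 6], [2, 5], [4, 7]].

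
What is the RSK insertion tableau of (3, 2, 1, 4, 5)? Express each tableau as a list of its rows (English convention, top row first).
Insert 3: appended to row 1. P = [[3]].
Insert 2: 2 bumps 3 from row 1; 3 starts row 2. P = [[2], [3]].
Insert 1: 1 bumps 2 from row 1; 2 bumps 3 from row 2; 3 starts row 3. P = [[1], [2], [3]].
Insert 4: appended to row 1. P = [[1, 4], [2], [3]].
Insert 5: appended to row 1. P = [[1, 4, 5], [2], [3]].

So P = [[1, 4, 5], [2], [3]].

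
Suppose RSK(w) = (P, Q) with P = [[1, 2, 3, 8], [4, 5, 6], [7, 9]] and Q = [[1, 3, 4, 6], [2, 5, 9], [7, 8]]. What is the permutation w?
Reverse the RSK construction: for i from n down to 1, find the cell of Q containing i, remove the entry at that cell from P, and reverse-bump it up through P; the value ejected from row 1 is w(i).

Step i=9: Q has 9 at row 2, column 3; remove 6 from row 2 of P and reverse-bump: 6 enters row 1 and ejects 3. So w(9) = 3. P is now [[1, 2, 6, 8], [4, 5], [7, 9]].
Step i=8: Q has 8 at row 3, column 2; remove 9 from row 3 of P and reverse-bump: 9 enters row 2 and ejects 5; 5 enters row 1 and ejects 2. So w(8) = 2. P is now [[1, 5, 6, 8], [4, 9], [7]].
Step i=7: Q has 7 at row 3, column 1; remove 7 from row 3 of P and reverse-bump: 7 enters row 2 and ejects 4; 4 enters row 1 and ejects 1. So w(7) = 1. P is now [[4, 5, 6, 8], [7, 9]].
Step i=6: Q has 6 at row 1, column 4; remove that cell from P, ejecting 8. So w(6) = 8. P is now [[4, 5, 6], [7, 9]].
Step i=5: Q has 5 at row 2, column 2; remove 9 from row 2 of P and reverse-bump: 9 enters row 1 and ejects 6. So w(5) = 6. P is now [[4, 5, 9], [7]].
Step i=4: Q has 4 at row 1, column 3; remove that cell from P, ejecting 9. So w(4) = 9. P is now [[4, 5], [7]].
Step i=3: Q has 3 at row 1, column 2; remove that cell from P, ejecting 5. So w(3) = 5. P is now [[4], [7]].
Step i=2: Q has 2 at row 2, column 1; remove 7 from row 2 of P and reverse-bump: 7 enters row 1 and ejects 4. So w(2) = 4. P is now [[7]].
Step i=1: Q has 1 at row 1, column 1; remove that cell from P, ejecting 7. So w(1) = 7. P is now [].

So w = 7 4 5 9 6 8 1 2 3.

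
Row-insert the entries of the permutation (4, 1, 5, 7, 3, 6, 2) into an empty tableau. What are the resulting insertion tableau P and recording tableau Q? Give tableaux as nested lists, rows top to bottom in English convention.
Insert each entry of the permutation into P by Schensted row insertion, recording in Q the position of each new cell.

Insert 4: appended to row 1. P = [[4]], Q = [[1]].
Insert 1: 1 bumps 4 from row 1; 4 starts row 2. P = [[1], [4]], Q = [[1], [2]].
Insert 5: appended to row 1. P = [[1, 5], [4]], Q = [[1, 3], [2]].
Insert 7: appended to row 1. P = [[1, 5, 7], [4]], Q = [[1, 3, 4], [2]].
Insert 3: 3 bumps 5 from row 1; 5 appends to row 2. P = [[1, 3, 7], [4, 5]], Q = [[1, 3, 4], [2, 5]].
Insert 6: 6 bumps 7 from row 1; 7 appends to row 2. P = [[1, 3, 6], [4, 5, 7]], Q = [[1, 3, 4], [2, 5, 6]].
Insert 2: 2 bumps 3 from row 1; 3 bumps 4 from row 2; 4 starts row 3. P = [[1, 2, 6], [3, 5, 7], [4]], Q = [[1, 3, 4], [2, 5, 6], [7]].

So P = [[1, 2, 6], [3, 5, 7], [4]], Q = [[1, 3, 4], [2, 5, 6], [7]].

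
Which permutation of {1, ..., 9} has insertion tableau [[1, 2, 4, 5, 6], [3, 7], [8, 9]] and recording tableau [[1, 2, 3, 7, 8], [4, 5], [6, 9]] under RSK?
Reverse the RSK construction: for i from n down to 1, find the cell of Q containing i, remove the entry at that cell from P, and reverse-bump it up through P; the value ejected from row 1 is w(i).

Step i=9: Q has 9 at row 3, column 2; remove 9 from row 3 of P and reverse-bump: 9 enters row 2 and ejects 7; 7 enters row 1 and ejects 6. So w(9) = 6. P is now [[1, 2, 4, 5, 7], [3, 9], [8]].
Step i=8: Q has 8 at row 1, column 5; remove that cell from P, ejecting 7. So w(8) = 7. P is now [[1, 2, 4, 5], [3, 9], [8]].
Step i=7: Q has 7 at row 1, column 4; remove that cell from P, ejecting 5. So w(7) = 5. P is now [[1, 2, 4], [3, 9], [8]].
Step i=6: Q has 6 at row 3, column 1; remove 8 from row 3 of P and reverse-bump: 8 enters row 2 and ejects 3; 3 enters row 1 and ejects 2. So w(6) = 2. P is now [[1, 3, 4], [8, 9]].
Step i=5: Q has 5 at row 2, column 2; remove 9 from row 2 of P and reverse-bump: 9 enters row 1 and ejects 4. So w(5) = 4. P is now [[1, 3, 9], [8]].
Step i=4: Q has 4 at row 2, column 1; remove 8 from row 2 of P and reverse-bump: 8 enters row 1 and ejects 3. So w(4) = 3. P is now [[1, 8, 9]].
Step i=3: Q has 3 at row 1, column 3; remove that cell from P, ejecting 9. So w(3) = 9. P is now [[1, 8]].
Step i=2: Q has 2 at row 1, column 2; remove that cell from P, ejecting 8. So w(2) = 8. P is now [[1]].
Step i=1: Q has 1 at row 1, column 1; remove that cell from P, ejecting 1. So w(1) = 1. P is now [].

So w = 1 8 9 3 4 2 5 7 6.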